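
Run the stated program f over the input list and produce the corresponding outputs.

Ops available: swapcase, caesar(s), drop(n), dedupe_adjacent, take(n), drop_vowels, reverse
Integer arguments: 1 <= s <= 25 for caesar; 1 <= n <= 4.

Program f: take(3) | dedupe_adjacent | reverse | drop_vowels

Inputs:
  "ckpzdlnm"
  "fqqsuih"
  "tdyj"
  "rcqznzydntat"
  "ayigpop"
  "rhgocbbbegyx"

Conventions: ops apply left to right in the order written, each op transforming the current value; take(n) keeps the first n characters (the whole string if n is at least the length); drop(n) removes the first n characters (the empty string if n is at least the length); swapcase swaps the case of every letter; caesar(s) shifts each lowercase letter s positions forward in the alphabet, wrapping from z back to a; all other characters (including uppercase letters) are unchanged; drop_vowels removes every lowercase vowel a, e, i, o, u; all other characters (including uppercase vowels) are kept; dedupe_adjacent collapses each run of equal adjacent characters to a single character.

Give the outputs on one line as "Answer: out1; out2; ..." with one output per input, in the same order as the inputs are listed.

"pkc"; "qf"; "ydt"; "qcr"; "y"; "ghr"

Execution, op by op:
  "ckpzdlnm" -> "ckp" -> "ckp" -> "pkc" -> "pkc"
  "fqqsuih" -> "fqq" -> "fq" -> "qf" -> "qf"
  "tdyj" -> "tdy" -> "tdy" -> "ydt" -> "ydt"
  "rcqznzydntat" -> "rcq" -> "rcq" -> "qcr" -> "qcr"
  "ayigpop" -> "ayi" -> "ayi" -> "iya" -> "y"
  "rhgocbbbegyx" -> "rhg" -> "rhg" -> "ghr" -> "ghr"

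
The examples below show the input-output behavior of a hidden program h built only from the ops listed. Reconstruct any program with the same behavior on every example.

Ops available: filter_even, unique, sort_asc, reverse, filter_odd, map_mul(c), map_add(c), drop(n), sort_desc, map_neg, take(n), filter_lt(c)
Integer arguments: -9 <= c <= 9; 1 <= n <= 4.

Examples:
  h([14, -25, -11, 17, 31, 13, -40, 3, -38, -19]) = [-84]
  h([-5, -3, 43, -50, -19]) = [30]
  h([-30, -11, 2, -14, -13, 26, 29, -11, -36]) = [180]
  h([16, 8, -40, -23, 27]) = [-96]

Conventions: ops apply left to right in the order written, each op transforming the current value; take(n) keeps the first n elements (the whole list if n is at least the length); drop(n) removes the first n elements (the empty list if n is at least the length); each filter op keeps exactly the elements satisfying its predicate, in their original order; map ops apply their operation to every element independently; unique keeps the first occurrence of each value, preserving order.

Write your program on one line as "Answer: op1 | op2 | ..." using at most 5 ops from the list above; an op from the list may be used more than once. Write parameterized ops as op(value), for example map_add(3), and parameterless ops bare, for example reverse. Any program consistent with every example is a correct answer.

take(1) | map_mul(3) | map_mul(2) | map_neg

Check, running the answer program on each example:
  [14, -25, -11, 17, 31, 13, -40, 3, -38, -19] -> [14] -> [42] -> [84] -> [-84]
  [-5, -3, 43, -50, -19] -> [-5] -> [-15] -> [-30] -> [30]
  [-30, -11, 2, -14, -13, 26, 29, -11, -36] -> [-30] -> [-90] -> [-180] -> [180]
  [16, 8, -40, -23, 27] -> [16] -> [48] -> [96] -> [-96]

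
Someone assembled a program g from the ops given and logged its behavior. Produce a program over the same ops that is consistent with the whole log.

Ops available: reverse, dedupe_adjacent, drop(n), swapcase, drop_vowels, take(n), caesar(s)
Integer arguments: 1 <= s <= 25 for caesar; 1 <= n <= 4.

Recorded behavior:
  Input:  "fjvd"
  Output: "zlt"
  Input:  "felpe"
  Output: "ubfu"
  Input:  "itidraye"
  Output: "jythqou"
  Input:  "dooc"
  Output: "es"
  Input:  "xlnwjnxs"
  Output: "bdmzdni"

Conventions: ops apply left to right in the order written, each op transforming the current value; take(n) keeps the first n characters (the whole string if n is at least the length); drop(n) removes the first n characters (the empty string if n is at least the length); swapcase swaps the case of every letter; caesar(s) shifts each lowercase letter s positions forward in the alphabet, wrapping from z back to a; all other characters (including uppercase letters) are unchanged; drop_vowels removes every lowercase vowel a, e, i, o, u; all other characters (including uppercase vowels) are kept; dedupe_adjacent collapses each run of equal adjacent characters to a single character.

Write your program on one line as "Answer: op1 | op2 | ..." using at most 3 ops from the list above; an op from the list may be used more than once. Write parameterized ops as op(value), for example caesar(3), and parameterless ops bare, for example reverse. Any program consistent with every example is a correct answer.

caesar(16) | dedupe_adjacent | drop(1)

Check, running the answer program on each example:
  "fjvd" -> "vzlt" -> "vzlt" -> "zlt"
  "felpe" -> "vubfu" -> "vubfu" -> "ubfu"
  "itidraye" -> "yjythqou" -> "yjythqou" -> "jythqou"
  "dooc" -> "tees" -> "tes" -> "es"
  "xlnwjnxs" -> "nbdmzdni" -> "nbdmzdni" -> "bdmzdni"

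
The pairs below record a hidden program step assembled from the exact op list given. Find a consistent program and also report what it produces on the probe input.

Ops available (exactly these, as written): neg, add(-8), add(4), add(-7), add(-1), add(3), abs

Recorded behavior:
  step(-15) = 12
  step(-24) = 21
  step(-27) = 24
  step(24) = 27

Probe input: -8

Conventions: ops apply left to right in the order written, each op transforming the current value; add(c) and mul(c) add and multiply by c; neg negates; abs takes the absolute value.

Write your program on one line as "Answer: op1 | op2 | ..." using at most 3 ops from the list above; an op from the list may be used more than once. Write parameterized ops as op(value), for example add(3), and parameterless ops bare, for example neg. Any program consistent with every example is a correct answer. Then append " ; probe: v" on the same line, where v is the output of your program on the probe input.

add(3) | neg | abs ; probe: 5

Check, running the answer program on each example:
  -15 -> -12 -> 12 -> 12
  -24 -> -21 -> 21 -> 21
  -27 -> -24 -> 24 -> 24
  24 -> 27 -> -27 -> 27
  probe: -8 -> -5 -> 5 -> 5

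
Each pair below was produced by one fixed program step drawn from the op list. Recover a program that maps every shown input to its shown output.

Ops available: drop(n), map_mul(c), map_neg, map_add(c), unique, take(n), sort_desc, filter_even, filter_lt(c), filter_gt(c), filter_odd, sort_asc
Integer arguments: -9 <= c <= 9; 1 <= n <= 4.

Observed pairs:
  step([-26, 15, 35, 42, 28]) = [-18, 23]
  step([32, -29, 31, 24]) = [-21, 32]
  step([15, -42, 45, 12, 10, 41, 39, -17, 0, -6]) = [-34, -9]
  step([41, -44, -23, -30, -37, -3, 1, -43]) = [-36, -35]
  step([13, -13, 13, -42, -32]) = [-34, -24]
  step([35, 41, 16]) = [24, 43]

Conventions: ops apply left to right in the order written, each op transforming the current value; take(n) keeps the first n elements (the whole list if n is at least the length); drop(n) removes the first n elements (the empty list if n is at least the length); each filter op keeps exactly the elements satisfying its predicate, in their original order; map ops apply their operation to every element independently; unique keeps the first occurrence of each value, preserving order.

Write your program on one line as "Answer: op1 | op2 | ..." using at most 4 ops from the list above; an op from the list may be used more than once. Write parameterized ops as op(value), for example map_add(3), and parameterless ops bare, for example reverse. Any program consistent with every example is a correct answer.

sort_asc | map_add(8) | unique | take(2)

Check, running the answer program on each example:
  [-26, 15, 35, 42, 28] -> [-26, 15, 28, 35, 42] -> [-18, 23, 36, 43, 50] -> [-18, 23, 36, 43, 50] -> [-18, 23]
  [32, -29, 31, 24] -> [-29, 24, 31, 32] -> [-21, 32, 39, 40] -> [-21, 32, 39, 40] -> [-21, 32]
  [15, -42, 45, 12, 10, 41, 39, -17, 0, -6] -> [-42, -17, -6, 0, 10, 12, 15, 39, 41, 45] -> [-34, -9, 2, 8, 18, 20, 23, 47, 49, 53] -> [-34, -9, 2, 8, 18, 20, 23, 47, 49, 53] -> [-34, -9]
  [41, -44, -23, -30, -37, -3, 1, -43] -> [-44, -43, -37, -30, -23, -3, 1, 41] -> [-36, -35, -29, -22, -15, 5, 9, 49] -> [-36, -35, -29, -22, -15, 5, 9, 49] -> [-36, -35]
  [13, -13, 13, -42, -32] -> [-42, -32, -13, 13, 13] -> [-34, -24, -5, 21, 21] -> [-34, -24, -5, 21] -> [-34, -24]
  [35, 41, 16] -> [16, 35, 41] -> [24, 43, 49] -> [24, 43, 49] -> [24, 43]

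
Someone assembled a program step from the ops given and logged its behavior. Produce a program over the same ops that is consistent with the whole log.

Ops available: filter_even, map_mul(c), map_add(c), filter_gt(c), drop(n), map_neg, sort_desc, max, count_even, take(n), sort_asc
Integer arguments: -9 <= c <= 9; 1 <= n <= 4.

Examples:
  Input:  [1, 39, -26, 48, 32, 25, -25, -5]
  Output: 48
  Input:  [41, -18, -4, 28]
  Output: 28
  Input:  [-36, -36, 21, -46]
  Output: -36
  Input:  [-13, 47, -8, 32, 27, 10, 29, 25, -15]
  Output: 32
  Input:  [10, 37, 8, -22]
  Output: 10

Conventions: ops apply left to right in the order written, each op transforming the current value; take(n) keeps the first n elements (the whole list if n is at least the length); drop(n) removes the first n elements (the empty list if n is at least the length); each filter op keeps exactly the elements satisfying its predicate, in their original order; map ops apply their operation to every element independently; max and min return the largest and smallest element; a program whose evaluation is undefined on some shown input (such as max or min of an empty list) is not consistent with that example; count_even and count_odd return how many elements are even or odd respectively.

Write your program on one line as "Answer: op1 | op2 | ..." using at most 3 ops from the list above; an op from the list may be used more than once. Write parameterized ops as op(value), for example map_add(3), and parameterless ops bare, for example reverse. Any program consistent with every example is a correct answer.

filter_even | max

Check, running the answer program on each example:
  [1, 39, -26, 48, 32, 25, -25, -5] -> [-26, 48, 32] -> 48
  [41, -18, -4, 28] -> [-18, -4, 28] -> 28
  [-36, -36, 21, -46] -> [-36, -36, -46] -> -36
  [-13, 47, -8, 32, 27, 10, 29, 25, -15] -> [-8, 32, 10] -> 32
  [10, 37, 8, -22] -> [10, 8, -22] -> 10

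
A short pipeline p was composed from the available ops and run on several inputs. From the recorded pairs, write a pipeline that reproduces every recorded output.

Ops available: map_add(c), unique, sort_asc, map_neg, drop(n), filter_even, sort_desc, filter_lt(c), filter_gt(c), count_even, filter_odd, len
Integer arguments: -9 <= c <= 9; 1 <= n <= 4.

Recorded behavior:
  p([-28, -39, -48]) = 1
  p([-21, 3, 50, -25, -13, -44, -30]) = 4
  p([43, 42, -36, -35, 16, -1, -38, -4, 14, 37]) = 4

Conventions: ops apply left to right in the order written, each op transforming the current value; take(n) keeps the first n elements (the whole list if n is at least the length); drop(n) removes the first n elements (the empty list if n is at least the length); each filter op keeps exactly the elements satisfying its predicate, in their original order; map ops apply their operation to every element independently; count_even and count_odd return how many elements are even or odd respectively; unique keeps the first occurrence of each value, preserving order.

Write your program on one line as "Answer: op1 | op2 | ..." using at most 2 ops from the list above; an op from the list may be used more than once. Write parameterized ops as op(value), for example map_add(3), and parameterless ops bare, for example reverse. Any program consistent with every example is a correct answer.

map_add(5) | count_even

Check, running the answer program on each example:
  [-28, -39, -48] -> [-23, -34, -43] -> 1
  [-21, 3, 50, -25, -13, -44, -30] -> [-16, 8, 55, -20, -8, -39, -25] -> 4
  [43, 42, -36, -35, 16, -1, -38, -4, 14, 37] -> [48, 47, -31, -30, 21, 4, -33, 1, 19, 42] -> 4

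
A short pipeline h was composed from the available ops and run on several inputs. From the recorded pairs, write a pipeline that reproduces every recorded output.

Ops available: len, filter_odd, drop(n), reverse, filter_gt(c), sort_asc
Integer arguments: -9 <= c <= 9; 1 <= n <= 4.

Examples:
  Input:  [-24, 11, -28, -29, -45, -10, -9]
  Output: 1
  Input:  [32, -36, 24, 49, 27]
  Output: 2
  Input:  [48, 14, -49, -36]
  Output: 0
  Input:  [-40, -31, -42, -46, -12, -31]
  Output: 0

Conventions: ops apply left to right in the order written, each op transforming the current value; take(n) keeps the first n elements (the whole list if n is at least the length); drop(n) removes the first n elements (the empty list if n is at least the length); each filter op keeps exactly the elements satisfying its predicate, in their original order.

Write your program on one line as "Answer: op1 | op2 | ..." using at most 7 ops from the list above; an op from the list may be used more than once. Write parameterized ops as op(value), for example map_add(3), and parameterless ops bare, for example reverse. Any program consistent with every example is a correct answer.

reverse | filter_gt(4) | reverse | sort_asc | filter_odd | len

Check, running the answer program on each example:
  [-24, 11, -28, -29, -45, -10, -9] -> [-9, -10, -45, -29, -28, 11, -24] -> [11] -> [11] -> [11] -> [11] -> 1
  [32, -36, 24, 49, 27] -> [27, 49, 24, -36, 32] -> [27, 49, 24, 32] -> [32, 24, 49, 27] -> [24, 27, 32, 49] -> [27, 49] -> 2
  [48, 14, -49, -36] -> [-36, -49, 14, 48] -> [14, 48] -> [48, 14] -> [14, 48] -> [] -> 0
  [-40, -31, -42, -46, -12, -31] -> [-31, -12, -46, -42, -31, -40] -> [] -> [] -> [] -> [] -> 0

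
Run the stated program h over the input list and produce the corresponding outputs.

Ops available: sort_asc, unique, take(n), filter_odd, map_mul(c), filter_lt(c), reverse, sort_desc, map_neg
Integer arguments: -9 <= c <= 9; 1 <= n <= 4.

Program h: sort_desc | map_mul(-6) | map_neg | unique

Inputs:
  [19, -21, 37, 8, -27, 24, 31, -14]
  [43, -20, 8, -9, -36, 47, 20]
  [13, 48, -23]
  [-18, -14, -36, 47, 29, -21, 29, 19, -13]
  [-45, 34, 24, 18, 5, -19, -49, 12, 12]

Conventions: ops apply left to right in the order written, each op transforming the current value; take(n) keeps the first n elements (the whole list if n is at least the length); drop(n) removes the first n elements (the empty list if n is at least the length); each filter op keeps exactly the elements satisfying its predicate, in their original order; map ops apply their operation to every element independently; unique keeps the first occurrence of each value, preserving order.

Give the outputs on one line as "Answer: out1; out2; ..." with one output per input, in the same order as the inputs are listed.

Execution, op by op:
  [19, -21, 37, 8, -27, 24, 31, -14] -> [37, 31, 24, 19, 8, -14, -21, -27] -> [-222, -186, -144, -114, -48, 84, 126, 162] -> [222, 186, 144, 114, 48, -84, -126, -162] -> [222, 186, 144, 114, 48, -84, -126, -162]
  [43, -20, 8, -9, -36, 47, 20] -> [47, 43, 20, 8, -9, -20, -36] -> [-282, -258, -120, -48, 54, 120, 216] -> [282, 258, 120, 48, -54, -120, -216] -> [282, 258, 120, 48, -54, -120, -216]
  [13, 48, -23] -> [48, 13, -23] -> [-288, -78, 138] -> [288, 78, -138] -> [288, 78, -138]
  [-18, -14, -36, 47, 29, -21, 29, 19, -13] -> [47, 29, 29, 19, -13, -14, -18, -21, -36] -> [-282, -174, -174, -114, 78, 84, 108, 126, 216] -> [282, 174, 174, 114, -78, -84, -108, -126, -216] -> [282, 174, 114, -78, -84, -108, -126, -216]
  [-45, 34, 24, 18, 5, -19, -49, 12, 12] -> [34, 24, 18, 12, 12, 5, -19, -45, -49] -> [-204, -144, -108, -72, -72, -30, 114, 270, 294] -> [204, 144, 108, 72, 72, 30, -114, -270, -294] -> [204, 144, 108, 72, 30, -114, -270, -294]

[222, 186, 144, 114, 48, -84, -126, -162]; [282, 258, 120, 48, -54, -120, -216]; [288, 78, -138]; [282, 174, 114, -78, -84, -108, -126, -216]; [204, 144, 108, 72, 30, -114, -270, -294]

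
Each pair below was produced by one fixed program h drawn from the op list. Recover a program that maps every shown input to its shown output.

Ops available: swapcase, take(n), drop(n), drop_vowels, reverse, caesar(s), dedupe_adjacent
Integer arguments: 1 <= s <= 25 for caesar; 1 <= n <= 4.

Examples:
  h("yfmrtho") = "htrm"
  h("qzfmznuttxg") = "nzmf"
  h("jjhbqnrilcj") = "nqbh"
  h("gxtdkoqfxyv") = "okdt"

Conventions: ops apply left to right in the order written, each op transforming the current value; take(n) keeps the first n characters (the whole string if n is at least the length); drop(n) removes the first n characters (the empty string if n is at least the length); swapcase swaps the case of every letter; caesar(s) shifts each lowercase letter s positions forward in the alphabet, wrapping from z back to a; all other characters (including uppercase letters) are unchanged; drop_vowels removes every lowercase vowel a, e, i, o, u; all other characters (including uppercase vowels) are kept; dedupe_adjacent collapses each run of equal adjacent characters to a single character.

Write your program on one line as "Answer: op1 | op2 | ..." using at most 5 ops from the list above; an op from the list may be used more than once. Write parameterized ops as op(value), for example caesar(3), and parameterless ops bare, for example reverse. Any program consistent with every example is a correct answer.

swapcase | drop(2) | take(4) | swapcase | reverse

Check, running the answer program on each example:
  "yfmrtho" -> "YFMRTHO" -> "MRTHO" -> "MRTH" -> "mrth" -> "htrm"
  "qzfmznuttxg" -> "QZFMZNUTTXG" -> "FMZNUTTXG" -> "FMZN" -> "fmzn" -> "nzmf"
  "jjhbqnrilcj" -> "JJHBQNRILCJ" -> "HBQNRILCJ" -> "HBQN" -> "hbqn" -> "nqbh"
  "gxtdkoqfxyv" -> "GXTDKOQFXYV" -> "TDKOQFXYV" -> "TDKO" -> "tdko" -> "okdt"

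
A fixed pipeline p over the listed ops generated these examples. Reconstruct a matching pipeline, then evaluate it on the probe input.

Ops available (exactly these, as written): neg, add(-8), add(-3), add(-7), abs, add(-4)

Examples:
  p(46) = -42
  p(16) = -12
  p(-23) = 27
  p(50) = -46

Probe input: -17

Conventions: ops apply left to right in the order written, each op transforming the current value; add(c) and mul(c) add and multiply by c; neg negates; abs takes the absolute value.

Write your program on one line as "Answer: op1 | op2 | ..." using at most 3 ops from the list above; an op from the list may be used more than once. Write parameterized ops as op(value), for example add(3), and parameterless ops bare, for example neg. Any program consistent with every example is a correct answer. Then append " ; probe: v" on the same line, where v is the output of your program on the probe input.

add(-4) | neg ; probe: 21

Check, running the answer program on each example:
  46 -> 42 -> -42
  16 -> 12 -> -12
  -23 -> -27 -> 27
  50 -> 46 -> -46
  probe: -17 -> -21 -> 21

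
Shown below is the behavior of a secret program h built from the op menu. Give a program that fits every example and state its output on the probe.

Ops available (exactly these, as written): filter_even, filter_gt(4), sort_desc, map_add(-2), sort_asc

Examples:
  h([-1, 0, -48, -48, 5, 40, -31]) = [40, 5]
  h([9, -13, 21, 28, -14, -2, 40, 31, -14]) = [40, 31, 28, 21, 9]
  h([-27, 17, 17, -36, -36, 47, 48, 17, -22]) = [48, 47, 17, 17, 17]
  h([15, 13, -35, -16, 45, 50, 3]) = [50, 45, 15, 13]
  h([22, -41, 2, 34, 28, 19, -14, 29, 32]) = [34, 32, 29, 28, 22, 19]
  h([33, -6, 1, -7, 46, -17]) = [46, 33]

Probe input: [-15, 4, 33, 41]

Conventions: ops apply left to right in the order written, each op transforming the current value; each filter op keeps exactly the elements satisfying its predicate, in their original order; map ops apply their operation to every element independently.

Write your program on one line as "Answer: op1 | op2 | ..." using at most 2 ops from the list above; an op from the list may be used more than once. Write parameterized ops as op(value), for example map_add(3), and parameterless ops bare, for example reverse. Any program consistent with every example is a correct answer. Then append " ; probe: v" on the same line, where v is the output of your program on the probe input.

filter_gt(4) | sort_desc ; probe: [41, 33]

Check, running the answer program on each example:
  [-1, 0, -48, -48, 5, 40, -31] -> [5, 40] -> [40, 5]
  [9, -13, 21, 28, -14, -2, 40, 31, -14] -> [9, 21, 28, 40, 31] -> [40, 31, 28, 21, 9]
  [-27, 17, 17, -36, -36, 47, 48, 17, -22] -> [17, 17, 47, 48, 17] -> [48, 47, 17, 17, 17]
  [15, 13, -35, -16, 45, 50, 3] -> [15, 13, 45, 50] -> [50, 45, 15, 13]
  [22, -41, 2, 34, 28, 19, -14, 29, 32] -> [22, 34, 28, 19, 29, 32] -> [34, 32, 29, 28, 22, 19]
  [33, -6, 1, -7, 46, -17] -> [33, 46] -> [46, 33]
  probe: [-15, 4, 33, 41] -> [33, 41] -> [41, 33]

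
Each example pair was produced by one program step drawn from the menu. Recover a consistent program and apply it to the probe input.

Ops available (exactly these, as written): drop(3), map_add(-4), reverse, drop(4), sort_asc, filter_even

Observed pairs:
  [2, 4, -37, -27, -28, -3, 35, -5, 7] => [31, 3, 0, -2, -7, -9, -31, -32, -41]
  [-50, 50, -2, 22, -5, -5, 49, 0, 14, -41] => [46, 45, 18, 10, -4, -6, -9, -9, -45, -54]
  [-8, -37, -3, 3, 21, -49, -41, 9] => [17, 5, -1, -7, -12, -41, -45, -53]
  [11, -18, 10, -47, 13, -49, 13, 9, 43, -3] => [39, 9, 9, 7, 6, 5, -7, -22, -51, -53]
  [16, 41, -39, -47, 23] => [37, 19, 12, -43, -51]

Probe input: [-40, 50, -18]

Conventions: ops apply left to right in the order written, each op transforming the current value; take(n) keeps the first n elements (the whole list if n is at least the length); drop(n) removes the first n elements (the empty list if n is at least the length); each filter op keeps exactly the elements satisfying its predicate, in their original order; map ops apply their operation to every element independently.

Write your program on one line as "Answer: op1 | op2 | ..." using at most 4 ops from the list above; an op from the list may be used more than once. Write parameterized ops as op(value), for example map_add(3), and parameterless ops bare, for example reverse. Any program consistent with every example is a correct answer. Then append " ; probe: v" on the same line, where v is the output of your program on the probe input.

sort_asc | map_add(-4) | reverse ; probe: [46, -22, -44]

Check, running the answer program on each example:
  [2, 4, -37, -27, -28, -3, 35, -5, 7] -> [-37, -28, -27, -5, -3, 2, 4, 7, 35] -> [-41, -32, -31, -9, -7, -2, 0, 3, 31] -> [31, 3, 0, -2, -7, -9, -31, -32, -41]
  [-50, 50, -2, 22, -5, -5, 49, 0, 14, -41] -> [-50, -41, -5, -5, -2, 0, 14, 22, 49, 50] -> [-54, -45, -9, -9, -6, -4, 10, 18, 45, 46] -> [46, 45, 18, 10, -4, -6, -9, -9, -45, -54]
  [-8, -37, -3, 3, 21, -49, -41, 9] -> [-49, -41, -37, -8, -3, 3, 9, 21] -> [-53, -45, -41, -12, -7, -1, 5, 17] -> [17, 5, -1, -7, -12, -41, -45, -53]
  [11, -18, 10, -47, 13, -49, 13, 9, 43, -3] -> [-49, -47, -18, -3, 9, 10, 11, 13, 13, 43] -> [-53, -51, -22, -7, 5, 6, 7, 9, 9, 39] -> [39, 9, 9, 7, 6, 5, -7, -22, -51, -53]
  [16, 41, -39, -47, 23] -> [-47, -39, 16, 23, 41] -> [-51, -43, 12, 19, 37] -> [37, 19, 12, -43, -51]
  probe: [-40, 50, -18] -> [-40, -18, 50] -> [-44, -22, 46] -> [46, -22, -44]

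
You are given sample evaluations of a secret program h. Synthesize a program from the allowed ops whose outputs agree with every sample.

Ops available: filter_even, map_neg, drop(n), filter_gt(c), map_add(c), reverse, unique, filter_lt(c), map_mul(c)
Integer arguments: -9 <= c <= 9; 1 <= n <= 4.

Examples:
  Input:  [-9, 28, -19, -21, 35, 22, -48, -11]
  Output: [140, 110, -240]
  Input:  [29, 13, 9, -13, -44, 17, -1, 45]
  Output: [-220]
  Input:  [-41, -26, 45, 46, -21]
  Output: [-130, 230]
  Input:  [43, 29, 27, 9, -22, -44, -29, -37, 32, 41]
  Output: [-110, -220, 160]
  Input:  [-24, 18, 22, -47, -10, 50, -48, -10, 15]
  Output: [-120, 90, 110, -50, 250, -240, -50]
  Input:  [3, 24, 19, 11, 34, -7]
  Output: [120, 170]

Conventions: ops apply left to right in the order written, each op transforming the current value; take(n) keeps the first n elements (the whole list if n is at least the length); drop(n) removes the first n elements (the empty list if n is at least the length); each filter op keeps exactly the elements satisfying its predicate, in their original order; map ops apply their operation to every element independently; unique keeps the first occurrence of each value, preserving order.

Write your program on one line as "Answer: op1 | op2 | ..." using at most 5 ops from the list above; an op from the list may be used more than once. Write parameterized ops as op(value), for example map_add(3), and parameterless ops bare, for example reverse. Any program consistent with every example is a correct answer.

reverse | map_mul(5) | filter_even | reverse

Check, running the answer program on each example:
  [-9, 28, -19, -21, 35, 22, -48, -11] -> [-11, -48, 22, 35, -21, -19, 28, -9] -> [-55, -240, 110, 175, -105, -95, 140, -45] -> [-240, 110, 140] -> [140, 110, -240]
  [29, 13, 9, -13, -44, 17, -1, 45] -> [45, -1, 17, -44, -13, 9, 13, 29] -> [225, -5, 85, -220, -65, 45, 65, 145] -> [-220] -> [-220]
  [-41, -26, 45, 46, -21] -> [-21, 46, 45, -26, -41] -> [-105, 230, 225, -130, -205] -> [230, -130] -> [-130, 230]
  [43, 29, 27, 9, -22, -44, -29, -37, 32, 41] -> [41, 32, -37, -29, -44, -22, 9, 27, 29, 43] -> [205, 160, -185, -145, -220, -110, 45, 135, 145, 215] -> [160, -220, -110] -> [-110, -220, 160]
  [-24, 18, 22, -47, -10, 50, -48, -10, 15] -> [15, -10, -48, 50, -10, -47, 22, 18, -24] -> [75, -50, -240, 250, -50, -235, 110, 90, -120] -> [-50, -240, 250, -50, 110, 90, -120] -> [-120, 90, 110, -50, 250, -240, -50]
  [3, 24, 19, 11, 34, -7] -> [-7, 34, 11, 19, 24, 3] -> [-35, 170, 55, 95, 120, 15] -> [170, 120] -> [120, 170]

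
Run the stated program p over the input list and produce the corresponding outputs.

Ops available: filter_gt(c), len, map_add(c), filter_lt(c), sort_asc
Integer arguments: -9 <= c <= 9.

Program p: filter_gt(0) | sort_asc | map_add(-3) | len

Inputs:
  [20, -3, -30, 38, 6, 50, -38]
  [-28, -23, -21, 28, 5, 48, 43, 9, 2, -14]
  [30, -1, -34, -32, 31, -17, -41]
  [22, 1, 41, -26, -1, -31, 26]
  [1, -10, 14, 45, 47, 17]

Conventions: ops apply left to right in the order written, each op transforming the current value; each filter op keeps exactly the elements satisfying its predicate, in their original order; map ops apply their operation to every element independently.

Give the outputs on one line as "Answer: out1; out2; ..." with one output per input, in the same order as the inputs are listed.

4; 6; 2; 4; 5

Execution, op by op:
  [20, -3, -30, 38, 6, 50, -38] -> [20, 38, 6, 50] -> [6, 20, 38, 50] -> [3, 17, 35, 47] -> 4
  [-28, -23, -21, 28, 5, 48, 43, 9, 2, -14] -> [28, 5, 48, 43, 9, 2] -> [2, 5, 9, 28, 43, 48] -> [-1, 2, 6, 25, 40, 45] -> 6
  [30, -1, -34, -32, 31, -17, -41] -> [30, 31] -> [30, 31] -> [27, 28] -> 2
  [22, 1, 41, -26, -1, -31, 26] -> [22, 1, 41, 26] -> [1, 22, 26, 41] -> [-2, 19, 23, 38] -> 4
  [1, -10, 14, 45, 47, 17] -> [1, 14, 45, 47, 17] -> [1, 14, 17, 45, 47] -> [-2, 11, 14, 42, 44] -> 5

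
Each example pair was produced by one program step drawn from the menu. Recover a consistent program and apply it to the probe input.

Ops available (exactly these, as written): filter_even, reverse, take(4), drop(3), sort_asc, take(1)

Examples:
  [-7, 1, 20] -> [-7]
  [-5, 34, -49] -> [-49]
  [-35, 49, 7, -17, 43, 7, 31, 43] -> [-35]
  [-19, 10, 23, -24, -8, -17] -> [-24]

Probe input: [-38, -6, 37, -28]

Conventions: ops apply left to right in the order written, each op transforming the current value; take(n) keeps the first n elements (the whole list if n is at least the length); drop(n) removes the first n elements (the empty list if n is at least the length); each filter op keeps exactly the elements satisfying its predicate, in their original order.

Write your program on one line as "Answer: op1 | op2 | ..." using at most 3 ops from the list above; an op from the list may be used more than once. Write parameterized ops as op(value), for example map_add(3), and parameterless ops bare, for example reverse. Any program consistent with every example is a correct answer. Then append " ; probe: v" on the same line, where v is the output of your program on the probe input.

take(4) | sort_asc | take(1) ; probe: [-38]

Check, running the answer program on each example:
  [-7, 1, 20] -> [-7, 1, 20] -> [-7, 1, 20] -> [-7]
  [-5, 34, -49] -> [-5, 34, -49] -> [-49, -5, 34] -> [-49]
  [-35, 49, 7, -17, 43, 7, 31, 43] -> [-35, 49, 7, -17] -> [-35, -17, 7, 49] -> [-35]
  [-19, 10, 23, -24, -8, -17] -> [-19, 10, 23, -24] -> [-24, -19, 10, 23] -> [-24]
  probe: [-38, -6, 37, -28] -> [-38, -6, 37, -28] -> [-38, -28, -6, 37] -> [-38]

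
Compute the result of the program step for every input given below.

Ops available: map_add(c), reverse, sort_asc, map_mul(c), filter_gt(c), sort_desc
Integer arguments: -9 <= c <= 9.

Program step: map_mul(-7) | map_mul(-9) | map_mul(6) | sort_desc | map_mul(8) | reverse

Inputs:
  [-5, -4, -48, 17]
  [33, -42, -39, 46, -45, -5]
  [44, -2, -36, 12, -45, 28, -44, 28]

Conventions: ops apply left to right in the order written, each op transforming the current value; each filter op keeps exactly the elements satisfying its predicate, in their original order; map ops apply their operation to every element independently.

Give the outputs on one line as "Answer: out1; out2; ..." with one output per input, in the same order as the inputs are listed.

Execution, op by op:
  [-5, -4, -48, 17] -> [35, 28, 336, -119] -> [-315, -252, -3024, 1071] -> [-1890, -1512, -18144, 6426] -> [6426, -1512, -1890, -18144] -> [51408, -12096, -15120, -145152] -> [-145152, -15120, -12096, 51408]
  [33, -42, -39, 46, -45, -5] -> [-231, 294, 273, -322, 315, 35] -> [2079, -2646, -2457, 2898, -2835, -315] -> [12474, -15876, -14742, 17388, -17010, -1890] -> [17388, 12474, -1890, -14742, -15876, -17010] -> [139104, 99792, -15120, -117936, -127008, -136080] -> [-136080, -127008, -117936, -15120, 99792, 139104]
  [44, -2, -36, 12, -45, 28, -44, 28] -> [-308, 14, 252, -84, 315, -196, 308, -196] -> [2772, -126, -2268, 756, -2835, 1764, -2772, 1764] -> [16632, -756, -13608, 4536, -17010, 10584, -16632, 10584] -> [16632, 10584, 10584, 4536, -756, -13608, -16632, -17010] -> [133056, 84672, 84672, 36288, -6048, -108864, -133056, -136080] -> [-136080, -133056, -108864, -6048, 36288, 84672, 84672, 133056]

[-145152, -15120, -12096, 51408]; [-136080, -127008, -117936, -15120, 99792, 139104]; [-136080, -133056, -108864, -6048, 36288, 84672, 84672, 133056]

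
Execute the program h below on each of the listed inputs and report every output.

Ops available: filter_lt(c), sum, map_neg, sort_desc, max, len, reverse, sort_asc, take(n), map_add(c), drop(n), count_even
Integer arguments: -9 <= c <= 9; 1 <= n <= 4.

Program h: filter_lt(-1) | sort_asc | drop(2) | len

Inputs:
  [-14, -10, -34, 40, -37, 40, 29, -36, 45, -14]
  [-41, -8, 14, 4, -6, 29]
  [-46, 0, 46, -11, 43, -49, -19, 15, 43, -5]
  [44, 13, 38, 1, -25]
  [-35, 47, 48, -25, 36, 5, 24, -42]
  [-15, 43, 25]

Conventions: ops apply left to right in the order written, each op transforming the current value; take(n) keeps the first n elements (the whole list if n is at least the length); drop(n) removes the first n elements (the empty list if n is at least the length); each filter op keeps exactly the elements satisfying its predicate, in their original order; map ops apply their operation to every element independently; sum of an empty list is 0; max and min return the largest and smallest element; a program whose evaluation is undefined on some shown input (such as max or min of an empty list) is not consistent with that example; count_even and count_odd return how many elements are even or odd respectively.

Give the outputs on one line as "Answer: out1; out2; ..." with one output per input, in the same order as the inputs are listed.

4; 1; 3; 0; 1; 0

Execution, op by op:
  [-14, -10, -34, 40, -37, 40, 29, -36, 45, -14] -> [-14, -10, -34, -37, -36, -14] -> [-37, -36, -34, -14, -14, -10] -> [-34, -14, -14, -10] -> 4
  [-41, -8, 14, 4, -6, 29] -> [-41, -8, -6] -> [-41, -8, -6] -> [-6] -> 1
  [-46, 0, 46, -11, 43, -49, -19, 15, 43, -5] -> [-46, -11, -49, -19, -5] -> [-49, -46, -19, -11, -5] -> [-19, -11, -5] -> 3
  [44, 13, 38, 1, -25] -> [-25] -> [-25] -> [] -> 0
  [-35, 47, 48, -25, 36, 5, 24, -42] -> [-35, -25, -42] -> [-42, -35, -25] -> [-25] -> 1
  [-15, 43, 25] -> [-15] -> [-15] -> [] -> 0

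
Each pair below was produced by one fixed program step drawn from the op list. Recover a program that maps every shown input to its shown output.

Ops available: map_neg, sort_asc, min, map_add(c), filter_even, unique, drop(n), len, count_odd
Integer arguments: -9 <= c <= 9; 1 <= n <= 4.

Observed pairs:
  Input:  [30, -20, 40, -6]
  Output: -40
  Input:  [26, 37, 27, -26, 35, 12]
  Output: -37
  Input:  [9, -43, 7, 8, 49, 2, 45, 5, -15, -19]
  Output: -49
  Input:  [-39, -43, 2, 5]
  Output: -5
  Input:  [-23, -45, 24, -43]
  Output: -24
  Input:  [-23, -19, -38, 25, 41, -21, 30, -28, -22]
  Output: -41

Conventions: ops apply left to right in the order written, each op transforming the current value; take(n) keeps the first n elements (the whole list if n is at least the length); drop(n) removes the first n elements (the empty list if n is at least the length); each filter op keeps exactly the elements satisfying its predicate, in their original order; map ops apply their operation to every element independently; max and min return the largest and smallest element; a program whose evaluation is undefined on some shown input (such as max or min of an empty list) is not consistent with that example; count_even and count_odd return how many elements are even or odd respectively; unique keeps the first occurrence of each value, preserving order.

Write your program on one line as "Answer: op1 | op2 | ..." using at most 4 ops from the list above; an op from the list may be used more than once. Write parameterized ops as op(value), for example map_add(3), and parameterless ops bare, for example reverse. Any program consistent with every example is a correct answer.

map_neg | sort_asc | min

Check, running the answer program on each example:
  [30, -20, 40, -6] -> [-30, 20, -40, 6] -> [-40, -30, 6, 20] -> -40
  [26, 37, 27, -26, 35, 12] -> [-26, -37, -27, 26, -35, -12] -> [-37, -35, -27, -26, -12, 26] -> -37
  [9, -43, 7, 8, 49, 2, 45, 5, -15, -19] -> [-9, 43, -7, -8, -49, -2, -45, -5, 15, 19] -> [-49, -45, -9, -8, -7, -5, -2, 15, 19, 43] -> -49
  [-39, -43, 2, 5] -> [39, 43, -2, -5] -> [-5, -2, 39, 43] -> -5
  [-23, -45, 24, -43] -> [23, 45, -24, 43] -> [-24, 23, 43, 45] -> -24
  [-23, -19, -38, 25, 41, -21, 30, -28, -22] -> [23, 19, 38, -25, -41, 21, -30, 28, 22] -> [-41, -30, -25, 19, 21, 22, 23, 28, 38] -> -41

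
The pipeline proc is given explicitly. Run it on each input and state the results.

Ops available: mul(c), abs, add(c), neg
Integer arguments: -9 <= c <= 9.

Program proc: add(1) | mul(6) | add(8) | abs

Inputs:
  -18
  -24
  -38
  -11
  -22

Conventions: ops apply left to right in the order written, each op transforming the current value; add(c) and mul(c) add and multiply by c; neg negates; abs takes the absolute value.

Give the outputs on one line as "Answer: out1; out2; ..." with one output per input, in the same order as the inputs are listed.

Execution, op by op:
  -18 -> -17 -> -102 -> -94 -> 94
  -24 -> -23 -> -138 -> -130 -> 130
  -38 -> -37 -> -222 -> -214 -> 214
  -11 -> -10 -> -60 -> -52 -> 52
  -22 -> -21 -> -126 -> -118 -> 118

94; 130; 214; 52; 118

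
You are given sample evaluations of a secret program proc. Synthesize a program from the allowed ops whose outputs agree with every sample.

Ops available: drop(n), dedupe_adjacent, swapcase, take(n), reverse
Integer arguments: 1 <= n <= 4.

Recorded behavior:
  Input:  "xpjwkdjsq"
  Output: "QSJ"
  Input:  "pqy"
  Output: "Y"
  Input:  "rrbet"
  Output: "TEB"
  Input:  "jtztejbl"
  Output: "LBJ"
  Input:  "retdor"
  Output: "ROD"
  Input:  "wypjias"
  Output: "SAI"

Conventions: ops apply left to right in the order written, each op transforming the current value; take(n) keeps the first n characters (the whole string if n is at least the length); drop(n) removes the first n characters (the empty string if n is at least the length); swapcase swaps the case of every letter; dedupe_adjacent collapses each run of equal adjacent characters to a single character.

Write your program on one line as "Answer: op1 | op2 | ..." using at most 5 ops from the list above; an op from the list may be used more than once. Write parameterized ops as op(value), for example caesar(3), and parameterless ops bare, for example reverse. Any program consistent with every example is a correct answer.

drop(2) | swapcase | reverse | take(3)

Check, running the answer program on each example:
  "xpjwkdjsq" -> "jwkdjsq" -> "JWKDJSQ" -> "QSJDKWJ" -> "QSJ"
  "pqy" -> "y" -> "Y" -> "Y" -> "Y"
  "rrbet" -> "bet" -> "BET" -> "TEB" -> "TEB"
  "jtztejbl" -> "ztejbl" -> "ZTEJBL" -> "LBJETZ" -> "LBJ"
  "retdor" -> "tdor" -> "TDOR" -> "RODT" -> "ROD"
  "wypjias" -> "pjias" -> "PJIAS" -> "SAIJP" -> "SAI"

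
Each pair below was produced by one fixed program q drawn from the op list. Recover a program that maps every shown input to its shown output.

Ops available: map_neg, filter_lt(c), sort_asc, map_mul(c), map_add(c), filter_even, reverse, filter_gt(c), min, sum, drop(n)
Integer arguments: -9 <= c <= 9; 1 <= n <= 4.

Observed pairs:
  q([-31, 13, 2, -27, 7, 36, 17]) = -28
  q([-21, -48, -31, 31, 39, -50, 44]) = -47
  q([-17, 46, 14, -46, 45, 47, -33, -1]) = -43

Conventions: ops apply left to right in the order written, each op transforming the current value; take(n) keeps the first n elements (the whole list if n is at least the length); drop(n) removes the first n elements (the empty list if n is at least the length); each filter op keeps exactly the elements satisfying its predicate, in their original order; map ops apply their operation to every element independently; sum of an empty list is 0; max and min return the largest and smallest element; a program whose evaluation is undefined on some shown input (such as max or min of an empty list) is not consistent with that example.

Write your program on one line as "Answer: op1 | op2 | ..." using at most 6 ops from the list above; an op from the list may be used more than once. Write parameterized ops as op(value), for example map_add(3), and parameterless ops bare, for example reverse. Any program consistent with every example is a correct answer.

reverse | map_neg | map_add(-3) | map_neg | min

Check, running the answer program on each example:
  [-31, 13, 2, -27, 7, 36, 17] -> [17, 36, 7, -27, 2, 13, -31] -> [-17, -36, -7, 27, -2, -13, 31] -> [-20, -39, -10, 24, -5, -16, 28] -> [20, 39, 10, -24, 5, 16, -28] -> -28
  [-21, -48, -31, 31, 39, -50, 44] -> [44, -50, 39, 31, -31, -48, -21] -> [-44, 50, -39, -31, 31, 48, 21] -> [-47, 47, -42, -34, 28, 45, 18] -> [47, -47, 42, 34, -28, -45, -18] -> -47
  [-17, 46, 14, -46, 45, 47, -33, -1] -> [-1, -33, 47, 45, -46, 14, 46, -17] -> [1, 33, -47, -45, 46, -14, -46, 17] -> [-2, 30, -50, -48, 43, -17, -49, 14] -> [2, -30, 50, 48, -43, 17, 49, -14] -> -43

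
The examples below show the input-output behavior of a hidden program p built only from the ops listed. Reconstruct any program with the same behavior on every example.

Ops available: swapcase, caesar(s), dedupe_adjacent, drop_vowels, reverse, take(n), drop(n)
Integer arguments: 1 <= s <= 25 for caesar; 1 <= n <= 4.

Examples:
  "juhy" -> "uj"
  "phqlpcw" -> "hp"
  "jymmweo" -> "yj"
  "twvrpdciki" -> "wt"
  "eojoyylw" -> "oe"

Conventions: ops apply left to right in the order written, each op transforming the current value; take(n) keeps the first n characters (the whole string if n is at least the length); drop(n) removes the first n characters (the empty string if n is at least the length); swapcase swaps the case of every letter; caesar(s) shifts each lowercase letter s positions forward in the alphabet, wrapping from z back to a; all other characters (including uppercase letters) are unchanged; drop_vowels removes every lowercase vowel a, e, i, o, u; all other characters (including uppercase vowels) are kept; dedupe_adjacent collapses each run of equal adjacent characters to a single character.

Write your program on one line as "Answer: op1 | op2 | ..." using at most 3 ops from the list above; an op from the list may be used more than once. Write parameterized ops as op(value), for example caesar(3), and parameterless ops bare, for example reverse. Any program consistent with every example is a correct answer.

take(2) | reverse

Check, running the answer program on each example:
  "juhy" -> "ju" -> "uj"
  "phqlpcw" -> "ph" -> "hp"
  "jymmweo" -> "jy" -> "yj"
  "twvrpdciki" -> "tw" -> "wt"
  "eojoyylw" -> "eo" -> "oe"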